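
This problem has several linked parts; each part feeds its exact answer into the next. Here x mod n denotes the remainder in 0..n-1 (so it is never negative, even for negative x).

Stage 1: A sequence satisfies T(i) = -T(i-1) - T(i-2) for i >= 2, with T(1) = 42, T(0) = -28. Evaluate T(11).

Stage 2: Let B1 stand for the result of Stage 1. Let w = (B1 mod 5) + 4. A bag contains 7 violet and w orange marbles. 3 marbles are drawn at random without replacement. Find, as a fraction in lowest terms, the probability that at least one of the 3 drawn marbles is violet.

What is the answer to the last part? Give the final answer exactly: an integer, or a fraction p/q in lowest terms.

Stage 1: T(2) = -1*(42) - 1*(-28) = -14; iterating: T(2)=-14, T(3)=-28, T(4)=42, T(5)=-14, T(6)=-28, T(7)=42, T(8)=-14, T(9)=-28, T(10)=42, T(11)=-14; answer -14
Stage 2: B1 = -14; w = 5; total draws C(12,3) = 220; complement C(5,3) = 10; favorable 220 - 10 = 210; P = 21/22; answer 21/22

21/22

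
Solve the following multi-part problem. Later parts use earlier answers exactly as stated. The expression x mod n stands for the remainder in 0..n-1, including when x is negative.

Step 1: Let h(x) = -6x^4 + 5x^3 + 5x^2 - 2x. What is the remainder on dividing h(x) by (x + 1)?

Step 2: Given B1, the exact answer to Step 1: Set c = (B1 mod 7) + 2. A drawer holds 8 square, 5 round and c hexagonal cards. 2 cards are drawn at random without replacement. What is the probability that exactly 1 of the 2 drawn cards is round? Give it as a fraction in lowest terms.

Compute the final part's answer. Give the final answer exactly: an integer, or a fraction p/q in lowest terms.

Step 1: remainder = value at the root: -6*(-1)^4 + 5*(-1)^3 + 5*(-1)^2 - 2*(-1)^1 = (-6) + (-5) + (5) + (2) = -4; answer -4
Step 2: B1 = -4; c = 5; total draws C(18,2) = 153; favorable C(5,1)*C(13,1) = 65; P = 65/153; answer 65/153

65/153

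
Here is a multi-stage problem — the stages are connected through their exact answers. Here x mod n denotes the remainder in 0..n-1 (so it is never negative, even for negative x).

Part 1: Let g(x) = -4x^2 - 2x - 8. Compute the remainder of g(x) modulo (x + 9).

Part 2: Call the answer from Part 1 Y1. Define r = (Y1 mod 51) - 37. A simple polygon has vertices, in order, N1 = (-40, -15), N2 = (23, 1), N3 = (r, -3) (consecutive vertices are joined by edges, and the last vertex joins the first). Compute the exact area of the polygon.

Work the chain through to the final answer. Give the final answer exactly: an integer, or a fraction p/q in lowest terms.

10

Part 1: remainder = value at the root: -4*(-9)^2 - 2*(-9)^1 - 8 = (-324) + (18) + (-8) = -314; answer -314
Part 2: Y1 = -314; r = 6; cross terms: (-40*1 - 23*-15)=305, (23*-3 - 6*1)=-75, (6*-15 - -40*-3)=-210; twice the area = |20| = 20; area = 10; answer 10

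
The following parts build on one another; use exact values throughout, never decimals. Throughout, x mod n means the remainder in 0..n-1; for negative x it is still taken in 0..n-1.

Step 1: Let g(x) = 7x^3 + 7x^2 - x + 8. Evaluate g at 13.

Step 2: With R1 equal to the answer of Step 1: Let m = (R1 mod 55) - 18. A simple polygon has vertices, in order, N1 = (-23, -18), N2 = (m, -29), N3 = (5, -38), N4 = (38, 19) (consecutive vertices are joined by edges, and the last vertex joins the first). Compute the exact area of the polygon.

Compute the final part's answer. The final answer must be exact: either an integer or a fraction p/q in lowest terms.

Step 1: 7*(13)^3 + 7*(13)^2 - 1*(13)^1 + 8 = (15379) + (1183) + (-13) + (8) = 16557; answer 16557
Step 2: R1 = 16557; m = -16; cross terms: (-23*-29 - -16*-18)=379, (-16*-38 - 5*-29)=753, (5*19 - 38*-38)=1539, (38*-18 - -23*19)=-247; twice the area = |2424| = 2424; area = 1212; answer 1212

1212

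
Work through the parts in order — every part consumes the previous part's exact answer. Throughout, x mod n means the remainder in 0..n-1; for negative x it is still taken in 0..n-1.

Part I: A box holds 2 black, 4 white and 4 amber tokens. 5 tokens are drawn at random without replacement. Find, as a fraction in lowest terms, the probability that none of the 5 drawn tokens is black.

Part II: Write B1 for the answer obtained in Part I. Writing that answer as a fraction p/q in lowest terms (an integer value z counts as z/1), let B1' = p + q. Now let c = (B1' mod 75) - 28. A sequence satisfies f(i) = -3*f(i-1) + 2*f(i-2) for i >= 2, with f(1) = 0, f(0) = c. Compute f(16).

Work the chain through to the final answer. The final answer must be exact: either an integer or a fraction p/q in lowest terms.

-1551834086

Part I: total draws C(10,5) = 252; favorable C(8,5) = 56; P = 2/9; answer 2/9
Part II: B1 = 2/9; threaded value p + q = 11; c = -17; f(2) = -3*(0) + 2*(-17) = -34; iterating: f(2)=-34, f(3)=102, f(4)=-374, f(5)=1326, f(6)=-4726, f(7)=16830, f(8)=-59942, f(9)=213486, f(10)=-760342, f(11)=2707998, f(12)=-9644678, f(13)=34350030, f(14)=-122339446, f(15)=435718398, f(16)=-1551834086; answer -1551834086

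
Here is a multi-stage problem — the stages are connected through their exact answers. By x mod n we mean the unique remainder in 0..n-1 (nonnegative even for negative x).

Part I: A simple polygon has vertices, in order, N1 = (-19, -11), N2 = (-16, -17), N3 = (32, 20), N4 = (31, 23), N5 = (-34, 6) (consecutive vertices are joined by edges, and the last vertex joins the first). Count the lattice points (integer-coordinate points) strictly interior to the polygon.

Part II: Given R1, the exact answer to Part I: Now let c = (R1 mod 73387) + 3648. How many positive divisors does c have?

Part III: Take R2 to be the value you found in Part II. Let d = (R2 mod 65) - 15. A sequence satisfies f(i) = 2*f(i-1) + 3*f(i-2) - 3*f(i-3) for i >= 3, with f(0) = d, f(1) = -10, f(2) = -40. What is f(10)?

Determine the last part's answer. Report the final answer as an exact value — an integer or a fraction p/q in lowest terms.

-111361

Part I: cross terms: (-19*-17 - -16*-11)=147, (-16*20 - 32*-17)=224, (32*23 - 31*20)=116, (31*6 - -34*23)=968, (-34*-11 - -19*6)=488; twice the area = |1943| = 1943; area = 1943/2; boundary points = 3 + 1 + 1 + 1 + 1 = 7; strictly interior points = area - boundary/2 + 1 = 969; answer 969
Part II: R1 = 969; c = 4617; 4617 = 3^5 * 19; number of divisors = (5+1) * (1+1) = 12; answer 12
Part III: R2 = 12; d = -3; f(3) = 2*(-40) + 3*(-10) - 3*(-3) = -101; iterating: f(3)=-101, f(4)=-292, f(5)=-767, f(6)=-2107, f(7)=-5639, f(8)=-15298, f(9)=-41192, f(10)=-111361; answer -111361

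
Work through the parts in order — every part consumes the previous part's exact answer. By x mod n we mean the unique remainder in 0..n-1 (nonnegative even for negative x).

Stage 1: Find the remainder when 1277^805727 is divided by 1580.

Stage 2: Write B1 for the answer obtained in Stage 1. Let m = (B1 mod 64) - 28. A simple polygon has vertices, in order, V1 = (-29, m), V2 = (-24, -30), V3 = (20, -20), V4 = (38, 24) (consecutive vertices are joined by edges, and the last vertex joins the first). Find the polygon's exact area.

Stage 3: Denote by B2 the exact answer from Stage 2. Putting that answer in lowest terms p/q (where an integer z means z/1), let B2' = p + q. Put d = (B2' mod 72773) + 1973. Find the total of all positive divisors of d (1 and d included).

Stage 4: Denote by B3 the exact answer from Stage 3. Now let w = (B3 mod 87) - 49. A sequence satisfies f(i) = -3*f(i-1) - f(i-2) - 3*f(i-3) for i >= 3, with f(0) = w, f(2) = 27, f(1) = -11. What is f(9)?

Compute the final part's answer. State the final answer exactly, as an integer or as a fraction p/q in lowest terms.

Stage 1: squarings mod 1580: 1277^1=1277, 1277^2=169, 1277^4=121, 1277^8=421, 1277^16=281, 1277^32=1541, 1277^64=1521, 1277^128=321, 1277^256=341, 1277^512=941, 1277^1024=681, 1277^2048=821, 1277^4096=961, 1277^8192=801, 1277^16384=121, 1277^32768=421, 1277^65536=281, 1277^131072=1541, 1277^262144=1521, 1277^524288=321; 1277^805727 = 1277^1 * 1277^2 * 1277^4 * 1277^8 * 1277^16 * 1277^64 * 1277^256 * 1277^512 * 1277^2048 * 1277^16384 * 1277^262144 * 1277^524288 = 813 (mod 1580); answer 813
Stage 2: B1 = 813; m = 17; cross terms: (-29*-30 - -24*17)=1278, (-24*-20 - 20*-30)=1080, (20*24 - 38*-20)=1240, (38*17 - -29*24)=1342; twice the area = |4940| = 4940; area = 2470; answer 2470
Stage 3: B2 = 2470; threaded value p + q = 2471; d = 4444; 4444 = 2^2 * 11 * 101; sigma = (1 + 2 + 4) * (1 + 11) * (1 + 101) = 7 * 12 * 102 = 8568; answer 8568
Stage 4: B3 = 8568; w = -7; f(3) = -3*(27) - 1*(-11) - 3*(-7) = -49; iterating: f(3)=-49, f(4)=153, f(5)=-491, f(6)=1467, f(7)=-4369, f(8)=13113, f(9)=-39371; answer -39371

-39371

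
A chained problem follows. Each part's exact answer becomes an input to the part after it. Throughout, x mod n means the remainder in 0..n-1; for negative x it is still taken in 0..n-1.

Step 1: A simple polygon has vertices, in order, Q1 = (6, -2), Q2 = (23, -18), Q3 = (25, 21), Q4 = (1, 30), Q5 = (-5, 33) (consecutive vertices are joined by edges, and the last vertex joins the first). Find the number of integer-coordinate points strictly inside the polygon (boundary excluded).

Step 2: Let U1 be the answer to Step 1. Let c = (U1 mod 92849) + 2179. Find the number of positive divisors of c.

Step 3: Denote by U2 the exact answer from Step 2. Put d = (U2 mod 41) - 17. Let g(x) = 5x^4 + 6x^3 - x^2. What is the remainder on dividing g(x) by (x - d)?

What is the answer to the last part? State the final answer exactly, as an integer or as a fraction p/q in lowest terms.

129454

Step 1: cross terms: (6*-18 - 23*-2)=-62, (23*21 - 25*-18)=933, (25*30 - 1*21)=729, (1*33 - -5*30)=183, (-5*-2 - 6*33)=-188; twice the area = |1595| = 1595; area = 1595/2; boundary points = 1 + 1 + 3 + 3 + 1 = 9; strictly interior points = area - boundary/2 + 1 = 794; answer 794
Step 2: U1 = 794; c = 2973; 2973 = 3 * 991; number of divisors = (1+1) * (1+1) = 4; answer 4
Step 3: U2 = 4; d = -13; remainder = value at the root: 5*(-13)^4 + 6*(-13)^3 - 1*(-13)^2 = (142805) + (-13182) + (-169) = 129454; answer 129454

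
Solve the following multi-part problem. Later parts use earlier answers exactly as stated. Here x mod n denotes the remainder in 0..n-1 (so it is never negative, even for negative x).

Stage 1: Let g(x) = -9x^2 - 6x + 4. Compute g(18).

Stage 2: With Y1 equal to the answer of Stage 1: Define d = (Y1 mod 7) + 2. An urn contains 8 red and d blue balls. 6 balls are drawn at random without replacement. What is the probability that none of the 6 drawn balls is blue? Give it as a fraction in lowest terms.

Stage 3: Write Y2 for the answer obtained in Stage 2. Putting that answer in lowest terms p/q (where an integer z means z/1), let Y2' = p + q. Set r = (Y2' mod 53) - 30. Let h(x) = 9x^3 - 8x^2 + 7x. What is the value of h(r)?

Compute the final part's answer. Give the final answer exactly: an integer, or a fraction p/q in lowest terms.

Stage 1: -9*(18)^2 - 6*(18)^1 + 4 = (-2916) + (-108) + (4) = -3020; answer -3020
Stage 2: Y1 = -3020; d = 6; total draws C(14,6) = 3003; favorable C(8,6) = 28; P = 4/429; answer 4/429
Stage 3: Y2 = 4/429; threaded value p + q = 433; r = -21; 9*(-21)^3 - 8*(-21)^2 + 7*(-21)^1 = (-83349) + (-3528) + (-147) = -87024; answer -87024

-87024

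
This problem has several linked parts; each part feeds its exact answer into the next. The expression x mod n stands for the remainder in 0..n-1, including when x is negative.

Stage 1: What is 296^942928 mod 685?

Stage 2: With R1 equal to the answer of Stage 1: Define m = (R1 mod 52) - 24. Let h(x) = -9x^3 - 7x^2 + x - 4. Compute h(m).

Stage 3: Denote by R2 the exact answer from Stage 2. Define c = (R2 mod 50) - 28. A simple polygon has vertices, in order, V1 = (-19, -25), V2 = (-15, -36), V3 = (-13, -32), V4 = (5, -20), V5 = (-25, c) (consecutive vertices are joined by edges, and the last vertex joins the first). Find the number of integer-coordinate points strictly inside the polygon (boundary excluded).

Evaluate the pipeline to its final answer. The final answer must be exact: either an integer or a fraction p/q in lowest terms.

536

Stage 1: squarings mod 685: 296^1=296, 296^2=621, 296^4=671, 296^8=196, 296^16=56, 296^32=396, 296^64=636, 296^128=346, 296^256=526, 296^512=621, 296^1024=671, 296^2048=196, 296^4096=56, 296^8192=396, 296^16384=636, 296^32768=346, 296^65536=526, 296^131072=621, 296^262144=671, 296^524288=196; 296^942928 = 296^16 * 296^64 * 296^256 * 296^512 * 296^8192 * 296^16384 * 296^131072 * 296^262144 * 296^524288 = 211 (mod 685); answer 211
Stage 2: R1 = 211; m = -21; -9*(-21)^3 - 7*(-21)^2 + 1*(-21)^1 - 4 = (83349) + (-3087) + (-21) + (-4) = 80237; answer 80237
Stage 3: R2 = 80237; c = 9; cross terms: (-19*-36 - -15*-25)=309, (-15*-32 - -13*-36)=12, (-13*-20 - 5*-32)=420, (5*9 - -25*-20)=-455, (-25*-25 - -19*9)=796; twice the area = |1082| = 1082; area = 541; boundary points = 1 + 2 + 6 + 1 + 2 = 12; strictly interior points = area - boundary/2 + 1 = 536; answer 536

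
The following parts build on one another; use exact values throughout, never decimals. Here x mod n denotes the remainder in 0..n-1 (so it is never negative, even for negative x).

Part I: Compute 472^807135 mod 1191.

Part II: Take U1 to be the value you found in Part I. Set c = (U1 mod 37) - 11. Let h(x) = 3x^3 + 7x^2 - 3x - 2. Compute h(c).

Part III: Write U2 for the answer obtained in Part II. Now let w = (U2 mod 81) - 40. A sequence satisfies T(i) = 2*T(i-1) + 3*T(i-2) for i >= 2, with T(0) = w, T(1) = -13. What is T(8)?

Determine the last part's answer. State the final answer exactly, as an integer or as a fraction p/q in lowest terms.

-24602

Part I: squarings mod 1191: 472^1=472, 472^2=67, 472^4=916, 472^8=592, 472^16=310, 472^32=820, 472^64=676, 472^128=823, 472^256=841, 472^512=1018, 472^1024=154, 472^2048=1087, 472^4096=97, 472^8192=1072, 472^16384=1060, 472^32768=487, 472^65536=160, 472^131072=589, 472^262144=340, 472^524288=73; 472^807135 = 472^1 * 472^2 * 472^4 * 472^8 * 472^16 * 472^64 * 472^128 * 472^4096 * 472^16384 * 472^262144 * 472^524288 = 172 (mod 1191); answer 172
Part II: U1 = 172; c = 13; 3*(13)^3 + 7*(13)^2 - 3*(13)^1 - 2 = (6591) + (1183) + (-39) + (-2) = 7733; answer 7733
Part III: U2 = 7733; w = -2; T(2) = 2*(-13) + 3*(-2) = -32; iterating: T(2)=-32, T(3)=-103, T(4)=-302, T(5)=-913, T(6)=-2732, T(7)=-8203, T(8)=-24602; answer -24602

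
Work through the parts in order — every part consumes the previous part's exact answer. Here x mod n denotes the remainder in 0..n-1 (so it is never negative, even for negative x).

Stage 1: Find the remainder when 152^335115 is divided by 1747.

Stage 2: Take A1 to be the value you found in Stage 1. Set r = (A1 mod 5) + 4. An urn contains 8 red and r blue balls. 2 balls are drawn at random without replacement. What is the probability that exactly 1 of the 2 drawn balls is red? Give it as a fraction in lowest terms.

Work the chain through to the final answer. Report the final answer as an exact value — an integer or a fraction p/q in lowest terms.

Stage 1: squarings mod 1747: 152^1=152, 152^2=393, 152^4=713, 152^8=1739, 152^16=64, 152^32=602, 152^64=775, 152^128=1404, 152^256=600, 152^512=118, 152^1024=1695, 152^2048=957, 152^4096=421, 152^8192=794, 152^16384=1516, 152^32768=951, 152^65536=1202, 152^131072=35, 152^262144=1225; 152^335115 = 152^1 * 152^2 * 152^8 * 152^256 * 152^1024 * 152^2048 * 152^4096 * 152^65536 * 152^262144 = 451 (mod 1747); answer 451
Stage 2: A1 = 451; r = 5; total draws C(13,2) = 78; favorable C(8,1)*C(5,1) = 40; P = 20/39; answer 20/39

20/39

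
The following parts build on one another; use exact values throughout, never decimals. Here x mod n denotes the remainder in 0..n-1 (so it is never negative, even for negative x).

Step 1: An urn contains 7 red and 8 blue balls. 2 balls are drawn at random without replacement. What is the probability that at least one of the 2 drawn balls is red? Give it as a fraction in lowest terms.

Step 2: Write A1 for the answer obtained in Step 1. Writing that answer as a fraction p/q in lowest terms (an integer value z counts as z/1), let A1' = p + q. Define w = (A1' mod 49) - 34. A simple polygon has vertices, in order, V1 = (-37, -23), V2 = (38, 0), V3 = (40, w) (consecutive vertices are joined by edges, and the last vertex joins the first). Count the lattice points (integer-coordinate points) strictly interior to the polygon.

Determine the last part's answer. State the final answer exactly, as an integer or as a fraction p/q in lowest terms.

Step 1: total draws C(15,2) = 105; complement C(8,2) = 28; favorable 105 - 28 = 77; P = 11/15; answer 11/15
Step 2: A1 = 11/15; threaded value p + q = 26; w = -8; cross terms: (-37*0 - 38*-23)=874, (38*-8 - 40*0)=-304, (40*-23 - -37*-8)=-1216; twice the area = |-646| = 646; area = 323; boundary points = 1 + 2 + 1 = 4; strictly interior points = area - boundary/2 + 1 = 322; answer 322

322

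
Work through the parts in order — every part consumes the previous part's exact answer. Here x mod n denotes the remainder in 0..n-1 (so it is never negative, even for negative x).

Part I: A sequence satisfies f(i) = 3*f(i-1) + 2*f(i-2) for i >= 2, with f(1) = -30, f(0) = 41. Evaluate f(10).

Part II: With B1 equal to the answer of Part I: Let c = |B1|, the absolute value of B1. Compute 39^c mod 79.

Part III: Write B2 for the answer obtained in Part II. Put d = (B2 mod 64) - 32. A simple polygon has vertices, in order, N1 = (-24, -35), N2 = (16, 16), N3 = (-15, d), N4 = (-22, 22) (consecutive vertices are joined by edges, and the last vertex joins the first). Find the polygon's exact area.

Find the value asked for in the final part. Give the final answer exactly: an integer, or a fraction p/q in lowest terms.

Part I: f(2) = 3*(-30) + 2*(41) = -8; iterating: f(2)=-8, f(3)=-84, f(4)=-268, f(5)=-972, f(6)=-3452, f(7)=-12300, f(8)=-43804, f(9)=-156012, f(10)=-555644; answer -555644
Part II: B1 = -555644; c = 555644; squarings mod 79: 39^1=39, 39^2=20, 39^4=5, 39^8=25, 39^16=72, 39^32=49, 39^64=31, 39^128=13, 39^256=11, 39^512=42, 39^1024=26, 39^2048=44, 39^4096=40, 39^8192=20, 39^16384=5, 39^32768=25, 39^65536=72, 39^131072=49, 39^262144=31, 39^524288=13; 39^555644 = 39^4 * 39^8 * 39^16 * 39^32 * 39^64 * 39^512 * 39^2048 * 39^4096 * 39^8192 * 39^16384 * 39^524288 = 13 (mod 79); answer 13
Part III: B2 = 13; d = -19; cross terms: (-24*16 - 16*-35)=176, (16*-19 - -15*16)=-64, (-15*22 - -22*-19)=-748, (-22*-35 - -24*22)=1298; twice the area = |662| = 662; area = 331; answer 331

331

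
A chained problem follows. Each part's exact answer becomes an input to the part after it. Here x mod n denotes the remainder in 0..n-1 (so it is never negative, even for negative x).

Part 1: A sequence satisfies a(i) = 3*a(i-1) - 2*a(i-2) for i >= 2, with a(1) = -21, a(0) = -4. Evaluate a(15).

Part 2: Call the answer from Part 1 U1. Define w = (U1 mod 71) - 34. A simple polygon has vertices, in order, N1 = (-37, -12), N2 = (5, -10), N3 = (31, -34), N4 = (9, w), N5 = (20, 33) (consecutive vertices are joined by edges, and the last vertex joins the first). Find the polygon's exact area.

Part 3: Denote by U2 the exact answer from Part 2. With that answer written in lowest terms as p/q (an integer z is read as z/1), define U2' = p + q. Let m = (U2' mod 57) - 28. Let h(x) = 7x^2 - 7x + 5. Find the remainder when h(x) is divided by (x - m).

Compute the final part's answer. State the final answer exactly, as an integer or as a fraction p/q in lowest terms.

Part 1: a(2) = 3*(-21) - 2*(-4) = -55; iterating: a(2)=-55, a(3)=-123, a(4)=-259, a(5)=-531, a(6)=-1075, a(7)=-2163, a(8)=-4339, a(9)=-8691, a(10)=-17395, a(11)=-34803, a(12)=-69619, a(13)=-139251, a(14)=-278515, a(15)=-557043; answer -557043
Part 2: U1 = -557043; w = -11; cross terms: (-37*-10 - 5*-12)=430, (5*-34 - 31*-10)=140, (31*-11 - 9*-34)=-35, (9*33 - 20*-11)=517, (20*-12 - -37*33)=981; twice the area = |2033| = 2033; area = 2033/2; answer 2033/2
Part 3: U2 = 2033/2; threaded value p + q = 2035; m = 12; remainder = value at the root: 7*(12)^2 - 7*(12)^1 + 5 = (1008) + (-84) + (5) = 929; answer 929

929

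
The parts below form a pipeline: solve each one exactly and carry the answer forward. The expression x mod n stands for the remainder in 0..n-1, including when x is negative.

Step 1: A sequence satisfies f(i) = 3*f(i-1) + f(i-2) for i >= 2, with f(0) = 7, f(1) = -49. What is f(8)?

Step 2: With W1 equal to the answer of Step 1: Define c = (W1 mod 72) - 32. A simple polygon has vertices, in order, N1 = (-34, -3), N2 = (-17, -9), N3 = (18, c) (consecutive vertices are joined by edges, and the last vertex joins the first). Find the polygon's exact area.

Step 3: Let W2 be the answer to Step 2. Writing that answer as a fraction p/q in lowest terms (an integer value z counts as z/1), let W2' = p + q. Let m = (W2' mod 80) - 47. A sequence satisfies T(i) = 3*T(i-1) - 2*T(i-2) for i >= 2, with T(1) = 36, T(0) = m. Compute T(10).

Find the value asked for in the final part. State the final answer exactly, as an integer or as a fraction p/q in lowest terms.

49092

Step 1: f(2) = 3*(-49) + 1*(7) = -140; iterating: f(2)=-140, f(3)=-469, f(4)=-1547, f(5)=-5110, f(6)=-16877, f(7)=-55741, f(8)=-184100; answer -184100
Step 2: W1 = -184100; c = -28; cross terms: (-34*-9 - -17*-3)=255, (-17*-28 - 18*-9)=638, (18*-3 - -34*-28)=-1006; twice the area = |-113| = 113; area = 113/2; answer 113/2
Step 3: W2 = 113/2; threaded value p + q = 115; m = -12; T(2) = 3*(36) - 2*(-12) = 132; iterating: T(2)=132, T(3)=324, T(4)=708, T(5)=1476, T(6)=3012, T(7)=6084, T(8)=12228, T(9)=24516, T(10)=49092; answer 49092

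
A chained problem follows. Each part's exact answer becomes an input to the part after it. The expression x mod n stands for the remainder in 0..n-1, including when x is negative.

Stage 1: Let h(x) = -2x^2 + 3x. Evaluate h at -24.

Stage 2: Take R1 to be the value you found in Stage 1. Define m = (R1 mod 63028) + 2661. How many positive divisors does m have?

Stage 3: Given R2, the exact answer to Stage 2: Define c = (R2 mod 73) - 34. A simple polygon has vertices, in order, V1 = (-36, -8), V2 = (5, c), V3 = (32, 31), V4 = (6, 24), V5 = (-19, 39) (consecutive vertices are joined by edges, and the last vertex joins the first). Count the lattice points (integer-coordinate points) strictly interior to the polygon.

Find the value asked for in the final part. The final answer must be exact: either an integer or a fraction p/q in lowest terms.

Stage 1: -2*(-24)^2 + 3*(-24)^1 = (-1152) + (-72) = -1224; answer -1224
Stage 2: R1 = -1224; m = 64465; 64465 = 5 * 12893; number of divisors = (1+1) * (1+1) = 4; answer 4
Stage 3: R2 = 4; c = -30; cross terms: (-36*-30 - 5*-8)=1120, (5*31 - 32*-30)=1115, (32*24 - 6*31)=582, (6*39 - -19*24)=690, (-19*-8 - -36*39)=1556; twice the area = |5063| = 5063; area = 5063/2; boundary points = 1 + 1 + 1 + 5 + 1 = 9; strictly interior points = area - boundary/2 + 1 = 2528; answer 2528

2528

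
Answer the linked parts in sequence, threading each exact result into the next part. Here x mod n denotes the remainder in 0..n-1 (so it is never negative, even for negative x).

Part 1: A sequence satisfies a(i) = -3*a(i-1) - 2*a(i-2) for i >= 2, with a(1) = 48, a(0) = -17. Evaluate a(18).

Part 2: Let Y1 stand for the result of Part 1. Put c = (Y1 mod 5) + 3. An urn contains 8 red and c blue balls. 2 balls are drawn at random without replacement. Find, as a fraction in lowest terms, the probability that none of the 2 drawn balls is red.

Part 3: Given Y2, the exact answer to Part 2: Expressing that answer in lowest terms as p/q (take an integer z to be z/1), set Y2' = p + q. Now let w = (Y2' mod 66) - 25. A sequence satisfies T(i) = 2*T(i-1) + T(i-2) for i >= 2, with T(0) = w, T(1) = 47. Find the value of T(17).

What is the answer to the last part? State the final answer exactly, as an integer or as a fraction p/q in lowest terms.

Part 1: a(2) = -3*(48) - 2*(-17) = -110; iterating: a(2)=-110, a(3)=234, a(4)=-482, a(5)=978, a(6)=-1970, a(7)=3954, a(8)=-7922, a(9)=15858, a(10)=-31730, a(11)=63474, a(12)=-126962, a(13)=253938, a(14)=-507890, a(15)=1015794, a(16)=-2031602, a(17)=4063218, a(18)=-8126450; answer -8126450
Part 2: Y1 = -8126450; c = 3; total draws C(11,2) = 55; favorable C(3,2) = 3; P = 3/55; answer 3/55
Part 3: Y2 = 3/55; threaded value p + q = 58; w = 33; T(2) = 2*(47) + 1*(33) = 127; iterating: T(2)=127, T(3)=301, T(4)=729, T(5)=1759, T(6)=4247, T(7)=10253, T(8)=24753, T(9)=59759, T(10)=144271, T(11)=348301, T(12)=840873, T(13)=2030047, T(14)=4900967, T(15)=11831981, T(16)=28564929, T(17)=68961839; answer 68961839

68961839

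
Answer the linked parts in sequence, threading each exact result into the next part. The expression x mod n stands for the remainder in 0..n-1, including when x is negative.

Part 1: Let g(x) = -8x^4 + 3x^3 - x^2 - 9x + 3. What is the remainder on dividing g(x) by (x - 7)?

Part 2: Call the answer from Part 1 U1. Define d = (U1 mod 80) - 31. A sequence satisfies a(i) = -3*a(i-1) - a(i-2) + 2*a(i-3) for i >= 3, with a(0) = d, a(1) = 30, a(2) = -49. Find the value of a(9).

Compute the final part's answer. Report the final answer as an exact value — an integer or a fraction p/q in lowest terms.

Part 1: remainder = value at the root: -8*(7)^4 + 3*(7)^3 - 1*(7)^2 - 9*(7)^1 + 3 = (-19208) + (1029) + (-49) + (-63) + (3) = -18288; answer -18288
Part 2: U1 = -18288; d = 1; a(3) = -3*(-49) - 1*(30) + 2*(1) = 119; iterating: a(3)=119, a(4)=-248, a(5)=527, a(6)=-1095, a(7)=2262, a(8)=-4637, a(9)=9459; answer 9459

9459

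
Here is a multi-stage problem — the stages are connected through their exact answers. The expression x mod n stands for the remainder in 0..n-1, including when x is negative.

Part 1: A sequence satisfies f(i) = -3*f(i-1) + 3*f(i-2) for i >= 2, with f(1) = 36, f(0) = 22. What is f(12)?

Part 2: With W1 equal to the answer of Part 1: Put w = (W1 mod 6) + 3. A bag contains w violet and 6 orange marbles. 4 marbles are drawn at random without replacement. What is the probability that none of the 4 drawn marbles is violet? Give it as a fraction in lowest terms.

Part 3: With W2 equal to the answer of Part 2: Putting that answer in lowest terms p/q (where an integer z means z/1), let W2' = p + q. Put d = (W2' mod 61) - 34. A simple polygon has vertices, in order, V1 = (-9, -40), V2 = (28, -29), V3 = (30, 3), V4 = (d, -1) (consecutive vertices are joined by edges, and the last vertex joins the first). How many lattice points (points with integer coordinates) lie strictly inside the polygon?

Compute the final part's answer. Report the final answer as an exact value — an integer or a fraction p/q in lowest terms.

867

Part 1: f(2) = -3*(36) + 3*(22) = -42; iterating: f(2)=-42, f(3)=234, f(4)=-828, f(5)=3186, f(6)=-12042, f(7)=45684, f(8)=-173178, f(9)=656586, f(10)=-2489292, f(11)=9437634, f(12)=-35780778; answer -35780778
Part 2: W1 = -35780778; w = 3; total draws C(9,4) = 126; favorable C(6,4) = 15; P = 5/42; answer 5/42
Part 3: W2 = 5/42; threaded value p + q = 47; d = 13; cross terms: (-9*-29 - 28*-40)=1381, (28*3 - 30*-29)=954, (30*-1 - 13*3)=-69, (13*-40 - -9*-1)=-529; twice the area = |1737| = 1737; area = 1737/2; boundary points = 1 + 2 + 1 + 1 = 5; strictly interior points = area - boundary/2 + 1 = 867; answer 867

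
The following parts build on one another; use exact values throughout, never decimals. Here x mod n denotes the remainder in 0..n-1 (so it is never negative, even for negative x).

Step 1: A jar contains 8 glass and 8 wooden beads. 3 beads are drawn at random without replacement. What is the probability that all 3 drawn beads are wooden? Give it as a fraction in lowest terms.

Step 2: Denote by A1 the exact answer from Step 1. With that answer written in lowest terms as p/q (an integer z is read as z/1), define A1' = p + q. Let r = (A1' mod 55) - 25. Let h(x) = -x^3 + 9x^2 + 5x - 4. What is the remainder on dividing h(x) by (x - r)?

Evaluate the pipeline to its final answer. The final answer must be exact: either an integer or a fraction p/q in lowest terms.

Step 1: total draws C(16,3) = 560; favorable C(8,3) = 56; P = 1/10; answer 1/10
Step 2: A1 = 1/10; threaded value p + q = 11; r = -14; remainder = value at the root: -1*(-14)^3 + 9*(-14)^2 + 5*(-14)^1 - 4 = (2744) + (1764) + (-70) + (-4) = 4434; answer 4434

4434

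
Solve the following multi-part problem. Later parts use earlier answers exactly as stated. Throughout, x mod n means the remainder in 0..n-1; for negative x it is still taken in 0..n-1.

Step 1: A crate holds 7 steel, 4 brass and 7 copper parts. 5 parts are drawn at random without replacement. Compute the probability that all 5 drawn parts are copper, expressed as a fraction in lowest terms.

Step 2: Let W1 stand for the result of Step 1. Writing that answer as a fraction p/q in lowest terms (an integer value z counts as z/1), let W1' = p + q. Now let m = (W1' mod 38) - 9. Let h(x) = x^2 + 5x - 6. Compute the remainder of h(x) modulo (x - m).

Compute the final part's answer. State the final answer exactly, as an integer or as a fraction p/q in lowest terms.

494

Step 1: total draws C(18,5) = 8568; favorable C(7,5) = 21; P = 1/408; answer 1/408
Step 2: W1 = 1/408; threaded value p + q = 409; m = 20; remainder = value at the root: 1*(20)^2 + 5*(20)^1 - 6 = (400) + (100) + (-6) = 494; answer 494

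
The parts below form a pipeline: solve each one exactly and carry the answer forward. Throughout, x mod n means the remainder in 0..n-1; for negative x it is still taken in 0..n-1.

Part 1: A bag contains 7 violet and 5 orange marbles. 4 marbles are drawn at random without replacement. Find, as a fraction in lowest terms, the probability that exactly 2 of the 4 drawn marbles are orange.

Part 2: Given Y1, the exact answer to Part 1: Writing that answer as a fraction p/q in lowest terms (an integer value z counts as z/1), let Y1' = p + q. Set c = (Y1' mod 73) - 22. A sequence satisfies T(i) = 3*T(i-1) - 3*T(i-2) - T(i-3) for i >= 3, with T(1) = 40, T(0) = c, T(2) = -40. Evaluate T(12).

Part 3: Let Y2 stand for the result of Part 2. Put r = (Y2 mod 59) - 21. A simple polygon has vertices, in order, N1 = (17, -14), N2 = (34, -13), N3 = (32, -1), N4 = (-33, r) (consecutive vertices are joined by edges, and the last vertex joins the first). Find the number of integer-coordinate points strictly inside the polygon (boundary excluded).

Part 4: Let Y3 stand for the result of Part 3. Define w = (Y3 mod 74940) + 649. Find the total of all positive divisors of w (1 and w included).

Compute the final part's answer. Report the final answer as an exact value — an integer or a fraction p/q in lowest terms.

Part 1: total draws C(12,4) = 495; favorable C(5,2)*C(7,2) = 210; P = 14/33; answer 14/33
Part 2: Y1 = 14/33; threaded value p + q = 47; c = 25; T(3) = 3*(-40) - 3*(40) - 1*(25) = -265; iterating: T(3)=-265, T(4)=-715, T(5)=-1310, T(6)=-1520, T(7)=85, T(8)=6125, T(9)=19640, T(10)=40460, T(11)=56335, T(12)=27985; answer 27985
Part 3: Y2 = 27985; r = -2; cross terms: (17*-13 - 34*-14)=255, (34*-1 - 32*-13)=382, (32*-2 - -33*-1)=-97, (-33*-14 - 17*-2)=496; twice the area = |1036| = 1036; area = 518; boundary points = 1 + 2 + 1 + 2 = 6; strictly interior points = area - boundary/2 + 1 = 516; answer 516
Part 4: Y3 = 516; w = 1165; 1165 = 5 * 233; sigma = (1 + 5) * (1 + 233) = 6 * 234 = 1404; answer 1404

1404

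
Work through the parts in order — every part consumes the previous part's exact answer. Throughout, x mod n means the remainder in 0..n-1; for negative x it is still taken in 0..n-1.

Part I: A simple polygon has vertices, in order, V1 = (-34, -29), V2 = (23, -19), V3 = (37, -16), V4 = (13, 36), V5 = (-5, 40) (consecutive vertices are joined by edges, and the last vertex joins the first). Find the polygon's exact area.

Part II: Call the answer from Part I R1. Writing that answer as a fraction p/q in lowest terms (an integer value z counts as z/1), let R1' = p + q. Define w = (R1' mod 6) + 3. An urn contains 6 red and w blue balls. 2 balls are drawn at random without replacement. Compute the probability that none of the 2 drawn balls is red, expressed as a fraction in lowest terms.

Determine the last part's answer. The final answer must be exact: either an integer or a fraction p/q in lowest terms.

Part I: cross terms: (-34*-19 - 23*-29)=1313, (23*-16 - 37*-19)=335, (37*36 - 13*-16)=1540, (13*40 - -5*36)=700, (-5*-29 - -34*40)=1505; twice the area = |5393| = 5393; area = 5393/2; answer 5393/2
Part II: R1 = 5393/2; threaded value p + q = 5395; w = 4; total draws C(10,2) = 45; favorable C(4,2) = 6; P = 2/15; answer 2/15

2/15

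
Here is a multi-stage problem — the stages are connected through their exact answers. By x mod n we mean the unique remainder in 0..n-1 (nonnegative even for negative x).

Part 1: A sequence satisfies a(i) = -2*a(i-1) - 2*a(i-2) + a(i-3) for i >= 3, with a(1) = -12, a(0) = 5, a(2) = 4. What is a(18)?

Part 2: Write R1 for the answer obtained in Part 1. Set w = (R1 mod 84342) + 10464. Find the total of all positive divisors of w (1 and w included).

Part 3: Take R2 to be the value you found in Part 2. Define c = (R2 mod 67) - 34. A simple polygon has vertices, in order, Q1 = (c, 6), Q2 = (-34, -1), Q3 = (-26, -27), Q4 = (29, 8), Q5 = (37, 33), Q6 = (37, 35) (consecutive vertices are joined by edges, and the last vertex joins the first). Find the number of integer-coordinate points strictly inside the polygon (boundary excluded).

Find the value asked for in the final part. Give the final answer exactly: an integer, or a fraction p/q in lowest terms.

1399

Part 1: a(3) = -2*(4) - 2*(-12) + 1*(5) = 21; iterating: a(3)=21, a(4)=-62, a(5)=86, a(6)=-27, a(7)=-180, a(8)=500, a(9)=-667, a(10)=154, a(11)=1526, a(12)=-4027, a(13)=5156, a(14)=-732, a(15)=-12875, a(16)=32370, a(17)=-39722, a(18)=1829; answer 1829
Part 2: R1 = 1829; w = 12293; 12293 = 19 * 647; sigma = (1 + 19) * (1 + 647) = 20 * 648 = 12960; answer 12960
Part 3: R2 = 12960; c = -5; cross terms: (-5*-1 - -34*6)=209, (-34*-27 - -26*-1)=892, (-26*8 - 29*-27)=575, (29*33 - 37*8)=661, (37*35 - 37*33)=74, (37*6 - -5*35)=397; twice the area = |2808| = 2808; area = 1404; boundary points = 1 + 2 + 5 + 1 + 2 + 1 = 12; strictly interior points = area - boundary/2 + 1 = 1399; answer 1399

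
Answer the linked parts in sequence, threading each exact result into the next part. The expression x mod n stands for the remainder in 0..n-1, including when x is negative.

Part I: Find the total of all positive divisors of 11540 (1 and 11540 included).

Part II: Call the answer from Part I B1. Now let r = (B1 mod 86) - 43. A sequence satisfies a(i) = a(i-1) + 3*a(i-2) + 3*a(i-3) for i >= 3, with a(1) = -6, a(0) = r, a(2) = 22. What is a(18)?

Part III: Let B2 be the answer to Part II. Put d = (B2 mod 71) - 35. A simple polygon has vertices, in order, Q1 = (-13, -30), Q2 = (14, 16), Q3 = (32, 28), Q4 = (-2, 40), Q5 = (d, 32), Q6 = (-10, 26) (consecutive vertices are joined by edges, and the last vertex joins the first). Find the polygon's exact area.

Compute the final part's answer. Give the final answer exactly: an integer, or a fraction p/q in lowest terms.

Part I: 11540 = 2^2 * 5 * 577; sigma = (1 + 2 + 4) * (1 + 5) * (1 + 577) = 7 * 6 * 578 = 24276; answer 24276
Part II: B1 = 24276; r = -19; a(3) = 1*(22) + 3*(-6) + 3*(-19) = -53; iterating: a(3)=-53, a(4)=-5, a(5)=-98, a(6)=-272, a(7)=-581, a(8)=-1691, a(9)=-4250, a(10)=-11066, a(11)=-28889, a(12)=-74837, a(13)=-194702, a(14)=-505880, a(15)=-1314497, a(16)=-3416243, a(17)=-8877374, a(18)=-23069594; answer -23069594
Part III: B2 = -23069594; d = -25; cross terms: (-13*16 - 14*-30)=212, (14*28 - 32*16)=-120, (32*40 - -2*28)=1336, (-2*32 - -25*40)=936, (-25*26 - -10*32)=-330, (-10*-30 - -13*26)=638; twice the area = |2672| = 2672; area = 1336; answer 1336

1336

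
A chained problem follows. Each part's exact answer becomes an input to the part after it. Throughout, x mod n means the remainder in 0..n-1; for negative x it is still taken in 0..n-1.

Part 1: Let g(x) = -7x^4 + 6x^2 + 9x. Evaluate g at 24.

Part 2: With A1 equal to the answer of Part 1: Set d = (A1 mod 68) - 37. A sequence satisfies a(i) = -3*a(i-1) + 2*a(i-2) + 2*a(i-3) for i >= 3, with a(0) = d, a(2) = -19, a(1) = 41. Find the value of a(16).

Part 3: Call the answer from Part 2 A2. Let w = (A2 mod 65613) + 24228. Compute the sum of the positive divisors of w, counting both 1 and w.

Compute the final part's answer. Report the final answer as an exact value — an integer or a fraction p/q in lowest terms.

224224

Part 1: -7*(24)^4 + 6*(24)^2 + 9*(24)^1 = (-2322432) + (3456) + (216) = -2318760; answer -2318760
Part 2: A1 = -2318760; d = 3; a(3) = -3*(-19) + 2*(41) + 2*(3) = 145; iterating: a(3)=145, a(4)=-391, a(5)=1425, a(6)=-4767, a(7)=16369, a(8)=-55791, a(9)=190577, a(10)=-650575, a(11)=2221297, a(12)=-7583887, a(13)=25893105, a(14)=-88404495, a(15)=301831921, a(16)=-1030518543; answer -1030518543
Part 3: A2 = -1030518543; w = 89076; 89076 = 2^2 * 3 * 13 * 571; sigma = (1 + 2 + 4) * (1 + 3) * (1 + 13) * (1 + 571) = 7 * 4 * 14 * 572 = 224224; answer 224224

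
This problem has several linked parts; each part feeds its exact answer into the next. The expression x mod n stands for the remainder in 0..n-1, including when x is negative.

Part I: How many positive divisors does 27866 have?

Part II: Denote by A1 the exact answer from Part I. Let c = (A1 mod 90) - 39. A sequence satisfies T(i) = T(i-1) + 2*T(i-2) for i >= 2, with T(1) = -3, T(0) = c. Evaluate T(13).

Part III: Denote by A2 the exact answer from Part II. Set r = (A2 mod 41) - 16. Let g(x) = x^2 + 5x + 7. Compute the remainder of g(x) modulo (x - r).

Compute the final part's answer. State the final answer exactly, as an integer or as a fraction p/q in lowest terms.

211

Part I: 27866 = 2 * 13933; number of divisors = (1+1) * (1+1) = 4; answer 4
Part II: A1 = 4; c = -35; T(2) = 1*(-3) + 2*(-35) = -73; iterating: T(2)=-73, T(3)=-79, T(4)=-225, T(5)=-383, T(6)=-833, T(7)=-1599, T(8)=-3265, T(9)=-6463, T(10)=-12993, T(11)=-25919, T(12)=-51905, T(13)=-103743; answer -103743
Part III: A2 = -103743; r = 12; remainder = value at the root: 1*(12)^2 + 5*(12)^1 + 7 = (144) + (60) + (7) = 211; answer 211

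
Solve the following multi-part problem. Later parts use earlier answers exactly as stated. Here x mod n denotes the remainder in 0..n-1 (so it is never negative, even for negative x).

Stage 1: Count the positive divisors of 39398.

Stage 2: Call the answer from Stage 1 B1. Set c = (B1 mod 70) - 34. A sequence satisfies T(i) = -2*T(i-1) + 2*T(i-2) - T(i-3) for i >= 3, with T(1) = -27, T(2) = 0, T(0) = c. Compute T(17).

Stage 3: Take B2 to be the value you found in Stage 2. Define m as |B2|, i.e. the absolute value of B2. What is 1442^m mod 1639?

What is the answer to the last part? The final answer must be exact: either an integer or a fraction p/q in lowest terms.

1453

Stage 1: 39398 = 2 * 19699; number of divisors = (1+1) * (1+1) = 4; answer 4
Stage 2: B1 = 4; c = -30; T(3) = -2*(0) + 2*(-27) - 1*(-30) = -24; iterating: T(3)=-24, T(4)=75, T(5)=-198, T(6)=570, T(7)=-1611, T(8)=4560, T(9)=-12912, T(10)=36555, T(11)=-103494, T(12)=293010, T(13)=-829563, T(14)=2348640, T(15)=-6649416, T(16)=18825675, T(17)=-53298822; answer -53298822
Stage 3: B2 = -53298822; m = 53298822; squarings mod 1639: 1442^1=1442, 1442^2=1112, 1442^4=738, 1442^8=496, 1442^16=166, 1442^32=1332, 1442^64=826, 1442^128=452, 1442^256=1068, 1442^512=1519, 1442^1024=1288, 1442^2048=276, 1442^4096=782, 1442^8192=177, 1442^16384=188, 1442^32768=925, 1442^65536=67, 1442^131072=1211, 1442^262144=1255, 1442^524288=1585, 1442^1048576=1277, 1442^2097152=1563, 1442^4194304=859, 1442^8388608=331, 1442^16777216=1387, 1442^33554432=1222; 1442^53298822 = 1442^2 * 1442^4 * 1442^128 * 1442^512 * 1442^1024 * 1442^16384 * 1442^65536 * 1442^262144 * 1442^524288 * 1442^2097152 * 1442^16777216 * 1442^33554432 = 1453 (mod 1639); answer 1453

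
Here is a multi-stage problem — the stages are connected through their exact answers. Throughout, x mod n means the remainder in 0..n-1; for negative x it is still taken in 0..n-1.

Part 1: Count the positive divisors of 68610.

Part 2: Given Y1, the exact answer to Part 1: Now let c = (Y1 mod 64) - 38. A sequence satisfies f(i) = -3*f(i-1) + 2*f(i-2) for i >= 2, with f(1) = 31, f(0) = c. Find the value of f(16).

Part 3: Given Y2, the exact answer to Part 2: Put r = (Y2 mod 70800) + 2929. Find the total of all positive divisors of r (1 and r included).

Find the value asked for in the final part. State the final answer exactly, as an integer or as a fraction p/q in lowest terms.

122976

Part 1: 68610 = 2 * 3 * 5 * 2287; number of divisors = (1+1) * (1+1) * (1+1) * (1+1) = 16; answer 16
Part 2: Y1 = 16; c = -22; f(2) = -3*(31) + 2*(-22) = -137; iterating: f(2)=-137, f(3)=473, f(4)=-1693, f(5)=6025, f(6)=-21461, f(7)=76433, f(8)=-272221, f(9)=969529, f(10)=-3453029, f(11)=12298145, f(12)=-43800493, f(13)=155997769, f(14)=-555594293, f(15)=1978778417, f(16)=-7047523837; answer -7047523837
Part 3: Y2 = -7047523837; r = 52692; 52692 = 2^2 * 3 * 4391; sigma = (1 + 2 + 4) * (1 + 3) * (1 + 4391) = 7 * 4 * 4392 = 122976; answer 122976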